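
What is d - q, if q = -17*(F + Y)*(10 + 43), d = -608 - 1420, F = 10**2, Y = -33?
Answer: 58339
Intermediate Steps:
F = 100
d = -2028
q = -60367 (q = -17*(100 - 33)*(10 + 43) = -1139*53 = -17*3551 = -60367)
d - q = -2028 - 1*(-60367) = -2028 + 60367 = 58339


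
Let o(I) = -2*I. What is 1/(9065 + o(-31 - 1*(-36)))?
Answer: 1/9055 ≈ 0.00011044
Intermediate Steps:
1/(9065 + o(-31 - 1*(-36))) = 1/(9065 - 2*(-31 - 1*(-36))) = 1/(9065 - 2*(-31 + 36)) = 1/(9065 - 2*5) = 1/(9065 - 10) = 1/9055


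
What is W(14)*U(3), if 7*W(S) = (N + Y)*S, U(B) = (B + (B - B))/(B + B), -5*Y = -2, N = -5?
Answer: -23/5 ≈ -4.6000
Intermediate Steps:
Y = ⅖ (Y = -⅕*(-2) = ⅖ ≈ 0.40000)
U(B) = ½ (U(B) = (B + 0)/((2*B)) = B*(1/(2*B)) = ½)
W(S) = -23*S/35 (W(S) = ((-5 + ⅖)*S)/7 = (-23*S/5)/7 = -23*S/35)
W(14)*U(3) = -23/35*14*(½) = -46/5*½ = -23/5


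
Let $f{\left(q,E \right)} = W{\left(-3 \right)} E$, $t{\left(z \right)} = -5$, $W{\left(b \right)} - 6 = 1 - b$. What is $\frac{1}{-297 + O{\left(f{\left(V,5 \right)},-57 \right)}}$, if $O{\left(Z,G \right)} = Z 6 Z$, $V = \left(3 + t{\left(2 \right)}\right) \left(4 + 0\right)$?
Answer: $\frac{1}{14703} \approx 6.8013 \cdot 10^{-5}$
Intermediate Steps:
$W{\left(b \right)} = 7 - b$ ($W{\left(b \right)} = 6 - \left(-1 + b\right) = 7 - b$)
$V = -8$ ($V = \left(3 - 5\right) \left(4 + 0\right) = \left(-2\right) 4 = -8$)
$f{\left(q,E \right)} = 10 E$ ($f{\left(q,E \right)} = \left(7 - -3\right) E = \left(7 + 3\right) E = 10 E$)
$O{\left(Z,G \right)} = 6 Z^{2}$ ($O{\left(Z,G \right)} = 6 Z Z = 6 Z^{2}$)
$\frac{1}{-297 + O{\left(f{\left(V,5 \right)},-57 \right)}} = \frac{1}{-297 + 6 \left(10 \cdot 5\right)^{2}} = \frac{1}{-297 + 6 \cdot 50^{2}} = \frac{1}{-297 + 6 \cdot 2500} = \frac{1}{-297 + 15000} = \frac{1}{14703}$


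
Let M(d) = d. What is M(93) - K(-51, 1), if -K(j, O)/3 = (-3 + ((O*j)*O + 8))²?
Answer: 6441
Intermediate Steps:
K(j, O) = -3*(5 + j*O²)² (K(j, O) = -3*(-3 + ((O*j)*O + 8))² = -3*(-3 + (j*O² + 8))² = -3*(-3 + (8 + j*O²))² = -3*(5 + j*O²)²)
M(93) - K(-51, 1) = 93 - (-3)*(5 - 51*1²)² = 93 - (-3)*(5 - 51*1)² = 93 - (-3)*(5 - 51)² = 93 - (-3)*(-46)² = 93 - (-3)*2116 = 93 - 1*(-6348) = 93 + 6348 = 6441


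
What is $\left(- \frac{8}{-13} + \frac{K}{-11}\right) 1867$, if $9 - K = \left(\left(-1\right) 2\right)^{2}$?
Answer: $\frac{42941}{143} \approx 300.29$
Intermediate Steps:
$K = 5$ ($K = 9 - \left(\left(-1\right) 2\right)^{2} = 9 - \left(-2\right)^{2} = 9 - 4 = 5$)
$\left(- \frac{8}{-13} + \frac{K}{-11}\right) 1867 = \left(- \frac{8}{-13} + \frac{5}{-11}\right) 1867 = \left(\left(-8\right) \left(- \frac{1}{13}\right) + 5 \left(- \frac{1}{11}\right)\right) 1867 = \left(\frac{8}{13} - \frac{5}{11}\right) 1867 = \frac{23}{143} \cdot 1867 = \frac{42941}{143}$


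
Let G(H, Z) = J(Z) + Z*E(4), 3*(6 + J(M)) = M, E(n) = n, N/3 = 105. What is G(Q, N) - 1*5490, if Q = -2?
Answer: -4131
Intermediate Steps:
N = 315 (N = 3*105 = 315)
J(M) = -6 + M/3
G(H, Z) = -6 + 13*Z/3 (G(H, Z) = (-6 + Z/3) + Z*4 = (-6 + Z/3) + 4*Z = -6 + 13*Z/3)
G(Q, N) - 1*5490 = (-6 + (13/3)*315) - 1*5490 = (-6 + 1365) - 5490 = 1359 - 5490 = -4131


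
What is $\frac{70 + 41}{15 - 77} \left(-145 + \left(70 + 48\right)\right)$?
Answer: $\frac{2997}{62} \approx 48.339$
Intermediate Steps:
$\frac{70 + 41}{15 - 77} \left(-145 + \left(70 + 48\right)\right) = \frac{111}{-62} \left(-145 + 118\right) = 111 \left(- \frac{1}{62}\right) \left(-27\right) = \left(- \frac{111}{62}\right) \left(-27\right) = \frac{2997}{62}$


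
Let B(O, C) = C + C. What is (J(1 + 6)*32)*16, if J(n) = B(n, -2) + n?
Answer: 1536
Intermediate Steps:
B(O, C) = 2*C
J(n) = -4 + n (J(n) = 2*(-2) + n = -4 + n)
(J(1 + 6)*32)*16 = ((-4 + (1 + 6))*32)*16 = ((-4 + 7)*32)*16 = (3*32)*16 = 96*16 = 1536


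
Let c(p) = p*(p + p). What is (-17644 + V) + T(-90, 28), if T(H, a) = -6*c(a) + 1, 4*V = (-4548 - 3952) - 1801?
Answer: -118505/4 ≈ -29626.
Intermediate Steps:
c(p) = 2*p² (c(p) = p*(2*p) = 2*p²)
V = -10301/4 (V = ((-4548 - 3952) - 1801)/4 = (-8500 - 1801)/4 = (¼)*(-10301) = -10301/4 ≈ -2575.3)
T(H, a) = 1 - 12*a² (T(H, a) = -12*a² + 1 = 1 - 12*a²)
(-17644 + V) + T(-90, 28) = (-17644 - 10301/4) + (1 - 12*28²) = -80877/4 + (1 - 12*784) = -80877/4 + (1 - 9408) = -80877/4 - 9407 = -118505/4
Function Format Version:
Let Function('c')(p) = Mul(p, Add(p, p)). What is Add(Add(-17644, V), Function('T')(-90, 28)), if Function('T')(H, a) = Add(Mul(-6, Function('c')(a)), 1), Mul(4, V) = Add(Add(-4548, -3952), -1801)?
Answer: Rational(-118505, 4) ≈ -29626.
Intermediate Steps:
Function('c')(p) = Mul(2, Pow(p, 2)) (Function('c')(p) = Mul(p, Mul(2, p)) = Mul(2, Pow(p, 2)))
V = Rational(-10301, 4) (V = Mul(Rational(1, 4), Add(Add(-4548, -3952), -1801)) = Mul(Rational(1, 4), Add(-8500, -1801)) = Mul(Rational(1, 4), -10301) = Rational(-10301, 4) ≈ -2575.3)
Function('T')(H, a) = Add(1, Mul(-12, Pow(a, 2))) (Function('T')(H, a) = Add(Mul(-6, Mul(2, Pow(a, 2))), 1) = Add(Mul(-12, Pow(a, 2)), 1) = Add(1, Mul(-12, Pow(a, 2))))
Add(Add(-17644, V), Function('T')(-90, 28)) = Add(Add(-17644, Rational(-10301, 4)), Add(1, Mul(-12, Pow(28, 2)))) = Add(Rational(-80877, 4), Add(1, Mul(-12, 784))) = Add(Rational(-80877, 4), Add(1, -9408)) = Add(Rational(-80877, 4), -9407) = Rational(-118505, 4)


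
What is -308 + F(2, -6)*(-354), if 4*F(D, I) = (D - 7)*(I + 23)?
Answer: 14429/2 ≈ 7214.5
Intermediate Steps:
F(D, I) = (-7 + D)*(23 + I)/4 (F(D, I) = ((D - 7)*(I + 23))/4 = ((-7 + D)*(23 + I))/4 = (-7 + D)*(23 + I)/4)
-308 + F(2, -6)*(-354) = -308 + (-161/4 - 7/4*(-6) + (23/4)*2 + (¼)*2*(-6))*(-354) = -308 + (-161/4 + 21/2 + 23/2 - 3)*(-354) = -308 - 85/4*(-354) = -308 + 15045/2 = 14429/2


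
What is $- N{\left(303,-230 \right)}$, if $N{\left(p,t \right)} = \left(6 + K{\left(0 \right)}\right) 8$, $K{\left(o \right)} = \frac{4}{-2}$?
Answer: $-32$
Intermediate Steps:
$K{\left(o \right)} = -2$ ($K{\left(o \right)} = 4 \left(- \frac{1}{2}\right) = -2$)
$N{\left(p,t \right)} = 32$ ($N{\left(p,t \right)} = \left(6 - 2\right) 8 = 4 \cdot 8 = 32$)
$- N{\left(303,-230 \right)} = \left(-1\right) 32 = -32$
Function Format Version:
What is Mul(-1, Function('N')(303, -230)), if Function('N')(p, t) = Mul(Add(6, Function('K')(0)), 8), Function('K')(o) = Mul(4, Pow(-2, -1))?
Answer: -32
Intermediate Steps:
Function('K')(o) = -2 (Function('K')(o) = Mul(4, Rational(-1, 2)) = -2)
Function('N')(p, t) = 32 (Function('N')(p, t) = Mul(Add(6, -2), 8) = Mul(4, 8) = 32)
Mul(-1, Function('N')(303, -230)) = Mul(-1, 32) = -32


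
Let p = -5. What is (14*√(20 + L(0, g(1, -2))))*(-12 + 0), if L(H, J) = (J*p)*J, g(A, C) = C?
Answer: 0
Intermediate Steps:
L(H, J) = -5*J² (L(H, J) = (J*(-5))*J = (-5*J)*J = -5*J²)
(14*√(20 + L(0, g(1, -2))))*(-12 + 0) = (14*√(20 - 5*(-2)²))*(-12 + 0) = (14*√(20 - 5*4))*(-12) = (14*√(20 - 20))*(-12) = (14*√0)*(-12) = (14*0)*(-12) = 0*(-12) = 0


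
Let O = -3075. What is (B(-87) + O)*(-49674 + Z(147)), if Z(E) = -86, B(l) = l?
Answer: 157341120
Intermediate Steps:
(B(-87) + O)*(-49674 + Z(147)) = (-87 - 3075)*(-49674 - 86) = -3162*(-49760) = 157341120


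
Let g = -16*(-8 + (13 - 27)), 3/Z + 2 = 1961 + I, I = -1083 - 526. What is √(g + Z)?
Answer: √1724842/70 ≈ 18.762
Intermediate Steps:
I = -1609
Z = 3/350 (Z = 3/(-2 + (1961 - 1609)) = 3/(-2 + 352) = 3/350 ≈ 0.0085714)
g = 352 (g = -16*(-8 - 14) = -16*(-22) = 352)
√(g + Z) = √(352 + 3/350) = √(123203/350) = √1724842/70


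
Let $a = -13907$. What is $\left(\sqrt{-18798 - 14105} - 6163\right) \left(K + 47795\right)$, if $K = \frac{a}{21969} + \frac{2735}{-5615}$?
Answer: $- \frac{7266988963299943}{24671187} + \frac{1179131748061 i \sqrt{32903}}{24671187} \approx -2.9455 \cdot 10^{8} + 8.6694 \cdot 10^{6} i$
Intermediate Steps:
$K = - \frac{27634604}{24671187}$ ($K = - \frac{13907}{21969} + \frac{2735}{-5615} = \left(-13907\right) \frac{1}{21969} + 2735 \left(- \frac{1}{5615}\right) = - \frac{13907}{21969} - \frac{547}{1123} = - \frac{27634604}{24671187} \approx -1.1201$)
$\left(\sqrt{-18798 - 14105} - 6163\right) \left(K + 47795\right) = \left(\sqrt{-18798 - 14105} - 6163\right) \left(- \frac{27634604}{24671187} + 47795\right) = \left(\sqrt{-32903} - 6163\right) \frac{1179131748061}{24671187} = \left(i \sqrt{32903} - 6163\right) \frac{1179131748061}{24671187} = \left(-6163 + i \sqrt{32903}\right) \frac{1179131748061}{24671187} = - \frac{7266988963299943}{24671187} + \frac{1179131748061 i \sqrt{32903}}{24671187}$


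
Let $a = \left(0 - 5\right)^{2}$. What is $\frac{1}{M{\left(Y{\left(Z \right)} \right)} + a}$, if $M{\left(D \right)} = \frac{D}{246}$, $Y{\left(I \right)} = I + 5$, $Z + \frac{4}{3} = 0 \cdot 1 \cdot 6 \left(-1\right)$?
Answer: $\frac{738}{18461} \approx 0.039976$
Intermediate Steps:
$Z = - \frac{4}{3}$ ($Z = - \frac{4}{3} + 0 \cdot 1 \cdot 6 \left(-1\right) = - \frac{4}{3} + 0 \cdot 6 \left(-1\right) = - \frac{4}{3} + 0 \left(-6\right) = - \frac{4}{3} + 0 = - \frac{4}{3} \approx -1.3333$)
$Y{\left(I \right)} = 5 + I$
$M{\left(D \right)} = \frac{D}{246}$ ($M{\left(D \right)} = D \frac{1}{246} = \frac{D}{246}$)
$a = 25$ ($a = \left(-5\right)^{2} = 25$)
$\frac{1}{M{\left(Y{\left(Z \right)} \right)} + a} = \frac{1}{\frac{5 - \frac{4}{3}}{246} + 25} = \frac{1}{\frac{1}{246} \cdot \frac{11}{3} + 25} = \frac{1}{\frac{11}{738} + 25} = \frac{1}{\frac{18461}{738}} = \frac{738}{18461}$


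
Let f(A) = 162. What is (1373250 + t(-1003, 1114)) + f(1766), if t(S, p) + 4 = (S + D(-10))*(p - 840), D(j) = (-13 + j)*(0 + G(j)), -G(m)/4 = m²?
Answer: 3619386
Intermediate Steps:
G(m) = -4*m²
D(j) = -4*j²*(-13 + j) (D(j) = (-13 + j)*(0 - 4*j²) = (-13 + j)*(-4*j²) = -4*j²*(-13 + j))
t(S, p) = -4 + (-840 + p)*(9200 + S) (t(S, p) = -4 + (S + 4*(-10)²*(13 - 1*(-10)))*(p - 840) = -4 + (S + 4*100*(13 + 10))*(-840 + p) = -4 + (S + 4*100*23)*(-840 + p) = -4 + (S + 9200)*(-840 + p) = -4 + (9200 + S)*(-840 + p) = -4 + (-840 + p)*(9200 + S))
(1373250 + t(-1003, 1114)) + f(1766) = (1373250 + (-7728004 - 840*(-1003) + 9200*1114 - 1003*1114)) + 162 = (1373250 + (-7728004 + 842520 + 10248800 - 1117342)) + 162 = (1373250 + 2245974) + 162 = 3619224 + 162 = 3619386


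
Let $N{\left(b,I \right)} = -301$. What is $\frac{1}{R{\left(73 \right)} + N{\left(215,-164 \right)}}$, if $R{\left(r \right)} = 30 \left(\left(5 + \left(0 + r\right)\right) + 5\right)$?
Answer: $\frac{1}{2189} \approx 0.00045683$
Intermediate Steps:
$R{\left(r \right)} = 300 + 30 r$ ($R{\left(r \right)} = 30 \left(\left(5 + r\right) + 5\right) = 30 \left(10 + r\right) = 300 + 30 r$)
$\frac{1}{R{\left(73 \right)} + N{\left(215,-164 \right)}} = \frac{1}{\left(300 + 30 \cdot 73\right) - 301} = \frac{1}{\left(300 + 2190\right) - 301} = \frac{1}{2490 - 301} = \frac{1}{2189}$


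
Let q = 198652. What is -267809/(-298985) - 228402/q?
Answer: -7543989251/29696984110 ≈ -0.25403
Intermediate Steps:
-267809/(-298985) - 228402/q = -267809/(-298985) - 228402/198652 = -267809*(-1/298985) - 228402*1/198652 = 267809/298985 - 114201/99326 = -7543989251/29696984110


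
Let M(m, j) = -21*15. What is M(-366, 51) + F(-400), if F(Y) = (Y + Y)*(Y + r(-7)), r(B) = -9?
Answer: 326885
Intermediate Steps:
M(m, j) = -315
F(Y) = 2*Y*(-9 + Y) (F(Y) = (Y + Y)*(Y - 9) = (2*Y)*(-9 + Y) = 2*Y*(-9 + Y))
M(-366, 51) + F(-400) = -315 + 2*(-400)*(-9 - 400) = -315 + 2*(-400)*(-409) = -315 + 327200 = 326885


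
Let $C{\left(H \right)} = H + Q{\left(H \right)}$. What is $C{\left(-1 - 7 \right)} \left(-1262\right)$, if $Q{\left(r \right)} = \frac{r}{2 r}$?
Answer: $9465$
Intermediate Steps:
$Q{\left(r \right)} = \frac{1}{2}$ ($Q{\left(r \right)} = r \frac{1}{2 r} = \frac{1}{2}$)
$C{\left(H \right)} = \frac{1}{2} + H$ ($C{\left(H \right)} = H + \frac{1}{2} = \frac{1}{2} + H$)
$C{\left(-1 - 7 \right)} \left(-1262\right) = \left(\frac{1}{2} - 8\right) \left(-1262\right) = \left(- \frac{15}{2}\right) \left(-1262\right) = 9465$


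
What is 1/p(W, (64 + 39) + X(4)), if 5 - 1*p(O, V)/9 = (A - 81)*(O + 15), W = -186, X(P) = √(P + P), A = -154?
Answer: -1/361620 ≈ -2.7653e-6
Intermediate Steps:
X(P) = √2*√P (X(P) = √(2*P) = √2*√P)
p(O, V) = 31770 + 2115*O (p(O, V) = 45 - 9*(-154 - 81)*(O + 15) = 45 - (-2115)*(15 + O) = 45 - 9*(-3525 - 235*O) = 45 + (31725 + 2115*O) = 31770 + 2115*O)
1/p(W, (64 + 39) + X(4)) = 1/(31770 + 2115*(-186)) = 1/(31770 - 393390) = 1/(-361620) = -1/361620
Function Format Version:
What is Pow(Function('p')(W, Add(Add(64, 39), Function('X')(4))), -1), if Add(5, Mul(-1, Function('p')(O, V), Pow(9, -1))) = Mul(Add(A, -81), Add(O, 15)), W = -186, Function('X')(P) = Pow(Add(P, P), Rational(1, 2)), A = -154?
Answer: Rational(-1, 361620) ≈ -2.7653e-6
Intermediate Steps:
Function('X')(P) = Mul(Pow(2, Rational(1, 2)), Pow(P, Rational(1, 2))) (Function('X')(P) = Pow(Mul(2, P), Rational(1, 2)) = Mul(Pow(2, Rational(1, 2)), Pow(P, Rational(1, 2))))
Function('p')(O, V) = Add(31770, Mul(2115, O)) (Function('p')(O, V) = Add(45, Mul(-9, Mul(Add(-154, -81), Add(O, 15)))) = Add(45, Mul(-9, Mul(-235, Add(15, O)))) = Add(45, Mul(-9, Add(-3525, Mul(-235, O)))) = Add(45, Add(31725, Mul(2115, O))) = Add(31770, Mul(2115, O)))
Pow(Function('p')(W, Add(Add(64, 39), Function('X')(4))), -1) = Pow(Add(31770, Mul(2115, -186)), -1) = Pow(Add(31770, -393390), -1) = Pow(-361620, -1) = Rational(-1, 361620)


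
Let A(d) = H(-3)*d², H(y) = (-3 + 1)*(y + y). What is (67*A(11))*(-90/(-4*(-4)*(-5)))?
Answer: 218889/2 ≈ 1.0944e+5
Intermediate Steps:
H(y) = -4*y
A(d) = 12*d² (A(d) = (-4*(-3))*d² = 12*d²)
(67*A(11))*(-90/(-4*(-4)*(-5))) = (67*(12*11²))*(-90/(-4*(-4)*(-5))) = (67*(12*121))*(-90/(16*(-5))) = (67*1452)*(-90/(-80)) = 97284*(-90*(-1/80)) = 97284*(9/8) = 218889/2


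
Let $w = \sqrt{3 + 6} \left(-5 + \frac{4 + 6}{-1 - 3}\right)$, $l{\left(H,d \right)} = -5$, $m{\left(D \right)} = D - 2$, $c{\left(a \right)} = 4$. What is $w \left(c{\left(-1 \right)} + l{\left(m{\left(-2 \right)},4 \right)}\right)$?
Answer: $\frac{45}{2} \approx 22.5$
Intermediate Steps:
$m{\left(D \right)} = -2 + D$
$w = - \frac{45}{2}$ ($w = \sqrt{9} \left(-5 + \frac{10}{-4}\right) = 3 \left(-5 + 10 \left(- \frac{1}{4}\right)\right) = 3 \left(-5 - \frac{5}{2}\right) = 3 \left(- \frac{15}{2}\right) = - \frac{45}{2} \approx -22.5$)
$w \left(c{\left(-1 \right)} + l{\left(m{\left(-2 \right)},4 \right)}\right) = - \frac{45 \left(4 - 5\right)}{2} = \left(- \frac{45}{2}\right) \left(-1\right) = \frac{45}{2}$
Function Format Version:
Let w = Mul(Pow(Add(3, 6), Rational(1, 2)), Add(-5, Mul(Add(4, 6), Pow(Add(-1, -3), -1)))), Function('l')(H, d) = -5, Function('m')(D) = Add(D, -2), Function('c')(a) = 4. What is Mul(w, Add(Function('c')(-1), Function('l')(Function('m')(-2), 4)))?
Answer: Rational(45, 2) ≈ 22.500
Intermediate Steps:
Function('m')(D) = Add(-2, D)
w = Rational(-45, 2) (w = Mul(Pow(9, Rational(1, 2)), Add(-5, Mul(10, Pow(-4, -1)))) = Mul(3, Add(-5, Mul(10, Rational(-1, 4)))) = Mul(3, Add(-5, Rational(-5, 2))) = Mul(3, Rational(-15, 2)) = Rational(-45, 2) ≈ -22.500)
Mul(w, Add(Function('c')(-1), Function('l')(Function('m')(-2), 4))) = Mul(Rational(-45, 2), Add(4, -5)) = Mul(Rational(-45, 2), -1) = Rational(45, 2)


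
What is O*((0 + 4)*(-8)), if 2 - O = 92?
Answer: 2880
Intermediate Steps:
O = -90 (O = 2 - 1*92 = 2 - 92 = -90)
O*((0 + 4)*(-8)) = -90*(0 + 4)*(-8) = -360*(-8) = -90*(-32) = 2880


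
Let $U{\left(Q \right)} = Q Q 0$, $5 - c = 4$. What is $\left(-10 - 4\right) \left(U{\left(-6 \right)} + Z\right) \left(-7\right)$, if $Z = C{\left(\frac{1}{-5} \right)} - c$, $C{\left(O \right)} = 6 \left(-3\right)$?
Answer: $-1862$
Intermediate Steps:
$c = 1$ ($c = 5 - 4 = 1$)
$U{\left(Q \right)} = 0$ ($U{\left(Q \right)} = Q^{2} \cdot 0 = 0$)
$C{\left(O \right)} = -18$
$Z = -19$ ($Z = -18 - 1 = -19$)
$\left(-10 - 4\right) \left(U{\left(-6 \right)} + Z\right) \left(-7\right) = \left(-10 - 4\right) \left(0 - 19\right) \left(-7\right) = \left(-14\right) \left(-19\right) \left(-7\right) = 266 \left(-7\right) = -1862$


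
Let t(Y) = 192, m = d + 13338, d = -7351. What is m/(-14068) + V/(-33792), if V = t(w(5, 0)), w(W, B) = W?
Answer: -266945/618992 ≈ -0.43126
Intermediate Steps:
m = 5987 (m = -7351 + 13338 = 5987)
V = 192
m/(-14068) + V/(-33792) = 5987/(-14068) + 192/(-33792) = 5987*(-1/14068) + 192*(-1/33792) = -5987/14068 - 1/176 = -266945/618992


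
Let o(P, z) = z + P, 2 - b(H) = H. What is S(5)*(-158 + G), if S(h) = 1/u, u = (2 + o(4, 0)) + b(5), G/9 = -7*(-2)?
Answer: -32/3 ≈ -10.667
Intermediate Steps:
b(H) = 2 - H
o(P, z) = P + z
G = 126 (G = 9*(-7*(-2)) = 9*14 = 126)
u = 3 (u = (2 + (4 + 0)) + (2 - 1*5) = (2 + 4) + (2 - 5) = 6 - 3 = 3)
S(h) = ⅓ (S(h) = 1/3 = ⅓)
S(5)*(-158 + G) = (-158 + 126)/3 = (⅓)*(-32) = -32/3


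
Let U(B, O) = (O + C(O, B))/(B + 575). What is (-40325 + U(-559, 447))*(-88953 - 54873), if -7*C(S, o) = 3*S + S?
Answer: 324691437867/56 ≈ 5.7981e+9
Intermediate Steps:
C(S, o) = -4*S/7 (C(S, o) = -(3*S + S)/7 = -4*S/7)
U(B, O) = 3*O/(7*(575 + B)) (U(B, O) = (O - 4*O/7)/(B + 575) = (3*O/7)/(575 + B) = 3*O/(7*(575 + B)))
(-40325 + U(-559, 447))*(-88953 - 54873) = (-40325 + (3/7)*447/(575 - 559))*(-88953 - 54873) = (-40325 + (3/7)*447/16)*(-143826) = (-40325 + (3/7)*447*(1/16))*(-143826) = (-40325 + 1341/112)*(-143826) = -4515059/112*(-143826) = 324691437867/56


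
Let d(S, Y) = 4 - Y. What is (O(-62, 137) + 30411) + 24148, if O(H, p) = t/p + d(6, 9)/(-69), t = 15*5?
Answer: 515752087/9453 ≈ 54560.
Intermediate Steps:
t = 75
O(H, p) = 5/69 + 75/p (O(H, p) = 75/p + (4 - 1*9)/(-69) = 75/p + (4 - 9)*(-1/69) = 75/p - 5*(-1/69) = 75/p + 5/69 = 5/69 + 75/p)
(O(-62, 137) + 30411) + 24148 = ((5/69 + 75/137) + 30411) + 24148 = (5860/9453 + 30411) + 24148 = 287481043/9453 + 24148 = 515752087/9453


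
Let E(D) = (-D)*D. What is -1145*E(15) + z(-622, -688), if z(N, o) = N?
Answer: 257003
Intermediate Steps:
E(D) = -D²
-1145*E(15) + z(-622, -688) = -(-1145)*15² - 622 = -(-1145)*225 - 622 = -1145*(-225) - 622 = 257625 - 622 = 257003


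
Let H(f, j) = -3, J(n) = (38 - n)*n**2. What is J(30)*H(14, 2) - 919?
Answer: -22519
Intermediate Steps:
J(n) = n**2*(38 - n)
J(30)*H(14, 2) - 919 = (30**2*(38 - 1*30))*(-3) - 919 = (900*(38 - 30))*(-3) - 919 = (900*8)*(-3) - 919 = 7200*(-3) - 919 = -21600 - 919 = -22519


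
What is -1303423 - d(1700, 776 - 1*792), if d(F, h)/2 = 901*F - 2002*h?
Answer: -4430887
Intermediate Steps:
d(F, h) = -4004*h + 1802*F (d(F, h) = 2*(901*F - 2002*h) = 2*(-2002*h + 901*F) = -4004*h + 1802*F)
-1303423 - d(1700, 776 - 1*792) = -1303423 - (-4004*(776 - 1*792) + 1802*1700) = -1303423 - (-4004*(776 - 792) + 3063400) = -1303423 - (-4004*(-16) + 3063400) = -1303423 - (64064 + 3063400) = -1303423 - 1*3127464 = -1303423 - 3127464 = -4430887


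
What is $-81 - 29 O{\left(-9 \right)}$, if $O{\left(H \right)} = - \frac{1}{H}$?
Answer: $- \frac{758}{9} \approx -84.222$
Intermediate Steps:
$-81 - 29 O{\left(-9 \right)} = -81 - 29 \left(- \frac{1}{-9}\right) = -81 - 29 \left(\left(-1\right) \left(- \frac{1}{9}\right)\right) = -81 - \frac{29}{9} = - \frac{758}{9}$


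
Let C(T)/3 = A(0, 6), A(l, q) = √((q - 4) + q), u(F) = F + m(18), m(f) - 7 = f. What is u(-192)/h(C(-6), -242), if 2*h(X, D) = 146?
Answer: -167/73 ≈ -2.2877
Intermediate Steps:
m(f) = 7 + f
u(F) = 25 + F (u(F) = F + (7 + 18) = F + 25 = 25 + F)
A(l, q) = √(-4 + 2*q) (A(l, q) = √((-4 + q) + q) = √(-4 + 2*q))
C(T) = 6*√2 (C(T) = 3*√(-4 + 2*6) = 3*√(-4 + 12) = 3*√8 = 3*(2*√2) = 6*√2)
h(X, D) = 73 (h(X, D) = (½)*146 = 73)
u(-192)/h(C(-6), -242) = (25 - 192)/73 = -167*1/73 = -167/73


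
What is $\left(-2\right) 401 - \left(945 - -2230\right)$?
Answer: $-3977$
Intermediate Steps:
$\left(-2\right) 401 - \left(945 - -2230\right) = -802 - \left(945 + 2230\right) = -802 - 3175 = -3977$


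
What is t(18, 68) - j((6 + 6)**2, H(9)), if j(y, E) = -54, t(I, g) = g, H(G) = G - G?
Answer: 122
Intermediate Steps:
H(G) = 0
t(18, 68) - j((6 + 6)**2, H(9)) = 68 - 1*(-54) = 68 + 54 = 122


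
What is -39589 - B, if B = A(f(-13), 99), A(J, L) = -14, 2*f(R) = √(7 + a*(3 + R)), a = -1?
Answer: -39575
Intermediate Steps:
f(R) = √(4 - R)/2 (f(R) = √(7 - (3 + R))/2 = √(7 + (-3 - R))/2 = √(4 - R)/2)
B = -14
-39589 - B = -39589 - 1*(-14) = -39589 + 14 = -39575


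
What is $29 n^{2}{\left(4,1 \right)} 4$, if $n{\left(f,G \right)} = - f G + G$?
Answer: $1044$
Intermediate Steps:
$n{\left(f,G \right)} = G - G f$ ($n{\left(f,G \right)} = - G f + G = G - G f$)
$29 n^{2}{\left(4,1 \right)} 4 = 29 \left(1 \left(1 - 4\right)\right)^{2} \cdot 4 = 29 \left(1 \left(-3\right)\right)^{2} \cdot 4 = 29 \left(-3\right)^{2} \cdot 4 = 29 \cdot 9 \cdot 4 = 261 \cdot 4 = 1044$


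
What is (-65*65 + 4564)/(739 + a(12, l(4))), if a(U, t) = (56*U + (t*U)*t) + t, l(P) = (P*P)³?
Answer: 339/201332099 ≈ 1.6838e-6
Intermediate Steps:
l(P) = P⁶ (l(P) = (P²)³ = P⁶)
a(U, t) = t + 56*U + U*t² (a(U, t) = (56*U + (U*t)*t) + t = (56*U + U*t²) + t = t + 56*U + U*t²)
(-65*65 + 4564)/(739 + a(12, l(4))) = (-65*65 + 4564)/(739 + (4⁶ + 56*12 + 12*(4⁶)²)) = (-4225 + 4564)/(739 + (4096 + 672 + 12*4096²)) = 339/(739 + (4096 + 672 + 12*16777216)) = 339/(739 + (4096 + 672 + 201326592)) = 339/(739 + 201331360) = 339/201332099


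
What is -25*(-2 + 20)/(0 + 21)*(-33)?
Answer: 4950/7 ≈ 707.14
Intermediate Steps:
-25*(-2 + 20)/(0 + 21)*(-33) = -450/21*(-33) = -25*6/7*(-33) = -150/7*(-33) = 4950/7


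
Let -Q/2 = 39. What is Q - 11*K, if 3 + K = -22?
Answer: 197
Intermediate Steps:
K = -25 (K = -3 - 22 = -25)
Q = -78 (Q = -2*39 = -78)
Q - 11*K = -78 - 11*(-25) = -78 + 275 = 197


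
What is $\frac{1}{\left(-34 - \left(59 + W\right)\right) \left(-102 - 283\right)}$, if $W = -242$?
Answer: $- \frac{1}{57365} \approx -1.7432 \cdot 10^{-5}$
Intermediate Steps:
$\frac{1}{\left(-34 - \left(59 + W\right)\right) \left(-102 - 283\right)} = \frac{1}{\left(-34 - -183\right) \left(-102 - 283\right)} = \frac{1}{\left(-34 + \left(-59 + 242\right)\right) \left(-385\right)} = \frac{1}{\left(-34 + 183\right) \left(-385\right)} = \frac{1}{149 \left(-385\right)} = \frac{1}{-57365} = - \frac{1}{57365}$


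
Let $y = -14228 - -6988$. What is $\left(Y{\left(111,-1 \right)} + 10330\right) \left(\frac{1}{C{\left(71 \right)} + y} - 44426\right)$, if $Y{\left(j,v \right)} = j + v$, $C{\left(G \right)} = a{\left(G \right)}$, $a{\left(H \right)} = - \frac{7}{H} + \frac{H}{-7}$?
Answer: $- \frac{167126982026148}{360337} \approx -4.6381 \cdot 10^{8}$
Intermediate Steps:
$a{\left(H \right)} = - \frac{7}{H} - \frac{H}{7}$ ($a{\left(H \right)} = - \frac{7}{H} + H \left(- \frac{1}{7}\right) = - \frac{7}{H} - \frac{H}{7}$)
$C{\left(G \right)} = - \frac{7}{G} - \frac{G}{7}$
$y = -7240$ ($y = -14228 + 6988 = -7240$)
$\left(Y{\left(111,-1 \right)} + 10330\right) \left(\frac{1}{C{\left(71 \right)} + y} - 44426\right) = \left(\left(111 - 1\right) + 10330\right) \left(\frac{1}{\left(- \frac{7}{71} - \frac{71}{7}\right) - 7240} - 44426\right) = \left(110 + 10330\right) \left(\frac{1}{\left(\left(-7\right) \frac{1}{71} - \frac{71}{7}\right) - 7240} - 44426\right) = 10440 \left(\frac{1}{\left(- \frac{7}{71} - \frac{71}{7}\right) - 7240} - 44426\right) = 10440 \left(\frac{1}{- \frac{5090}{497} - 7240} - 44426\right) = 10440 \left(\frac{1}{- \frac{3603370}{497}} - 44426\right) = 10440 \left(- \frac{497}{3603370} - 44426\right) = 10440 \left(- \frac{160083316117}{3603370}\right) = - \frac{167126982026148}{360337}$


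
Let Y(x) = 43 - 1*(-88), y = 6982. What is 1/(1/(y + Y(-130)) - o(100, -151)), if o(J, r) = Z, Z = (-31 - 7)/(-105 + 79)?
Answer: -92469/135134 ≈ -0.68428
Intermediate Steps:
Y(x) = 131 (Y(x) = 43 + 88 = 131)
Z = 19/13 (Z = -38/(-26) = -38*(-1/26) = 19/13 ≈ 1.4615)
o(J, r) = 19/13
1/(1/(y + Y(-130)) - o(100, -151)) = 1/(1/(6982 + 131) - 1*19/13) = 1/(1/7113 - 19/13) = 1/(-135134/92469) = -92469/135134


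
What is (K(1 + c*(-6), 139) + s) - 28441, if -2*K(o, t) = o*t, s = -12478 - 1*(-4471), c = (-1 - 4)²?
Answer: -52185/2 ≈ -26093.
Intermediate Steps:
c = 25 (c = (-5)² = 25)
s = -8007 (s = -12478 + 4471 = -8007)
K(o, t) = -o*t/2
(K(1 + c*(-6), 139) + s) - 28441 = (-½*(1 + 25*(-6))*139 - 8007) - 28441 = (-½*(1 - 150)*139 - 8007) - 28441 = (-½*(-149)*139 - 8007) - 28441 = (20711/2 - 8007) - 28441 = 4697/2 - 28441 = -52185/2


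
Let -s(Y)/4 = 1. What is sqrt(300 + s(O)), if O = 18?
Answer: 2*sqrt(74) ≈ 17.205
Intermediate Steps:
s(Y) = -4 (s(Y) = -4*1 = -4)
sqrt(300 + s(O)) = sqrt(300 - 4) = sqrt(296) = 2*sqrt(74)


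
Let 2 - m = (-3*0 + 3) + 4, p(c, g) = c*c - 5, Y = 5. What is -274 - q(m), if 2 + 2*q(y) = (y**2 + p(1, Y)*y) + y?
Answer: -293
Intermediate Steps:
p(c, g) = -5 + c**2 (p(c, g) = c**2 - 5 = -5 + c**2)
m = -5 (m = 2 - ((-3*0 + 3) + 4) = 2 - ((0 + 3) + 4) = 2 - (3 + 4) = 2 - 1*7 = 2 - 7 = -5)
q(y) = -1 + y**2/2 - 3*y/2 (q(y) = -1 + ((y**2 + (-5 + 1**2)*y) + y)/2 = -1 + ((y**2 + (-5 + 1)*y) + y)/2 = -1 + ((y**2 - 4*y) + y)/2 = -1 + (y**2 - 3*y)/2 = -1 + (y**2/2 - 3*y/2) = -1 + y**2/2 - 3*y/2)
-274 - q(m) = -274 - (-1 + (1/2)*(-5)**2 - 3/2*(-5)) = -274 - (-1 + (1/2)*25 + 15/2) = -274 - (-1 + 25/2 + 15/2) = -274 - 1*19 = -274 - 19 = -293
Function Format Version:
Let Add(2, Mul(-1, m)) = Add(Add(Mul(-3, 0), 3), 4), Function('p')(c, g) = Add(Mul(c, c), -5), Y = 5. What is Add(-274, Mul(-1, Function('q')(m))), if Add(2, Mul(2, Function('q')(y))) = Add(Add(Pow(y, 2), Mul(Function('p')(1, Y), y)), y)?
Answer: -293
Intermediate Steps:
Function('p')(c, g) = Add(-5, Pow(c, 2)) (Function('p')(c, g) = Add(Pow(c, 2), -5) = Add(-5, Pow(c, 2)))
m = -5 (m = Add(2, Mul(-1, Add(Add(Mul(-3, 0), 3), 4))) = Add(2, Mul(-1, Add(Add(0, 3), 4))) = Add(2, Mul(-1, Add(3, 4))) = Add(2, Mul(-1, 7)) = Add(2, -7) = -5)
Function('q')(y) = Add(-1, Mul(Rational(1, 2), Pow(y, 2)), Mul(Rational(-3, 2), y)) (Function('q')(y) = Add(-1, Mul(Rational(1, 2), Add(Add(Pow(y, 2), Mul(Add(-5, Pow(1, 2)), y)), y))) = Add(-1, Mul(Rational(1, 2), Add(Add(Pow(y, 2), Mul(Add(-5, 1), y)), y))) = Add(-1, Mul(Rational(1, 2), Add(Add(Pow(y, 2), Mul(-4, y)), y))) = Add(-1, Mul(Rational(1, 2), Add(Pow(y, 2), Mul(-3, y)))) = Add(-1, Add(Mul(Rational(1, 2), Pow(y, 2)), Mul(Rational(-3, 2), y))) = Add(-1, Mul(Rational(1, 2), Pow(y, 2)), Mul(Rational(-3, 2), y)))
Add(-274, Mul(-1, Function('q')(m))) = Add(-274, Mul(-1, Add(-1, Mul(Rational(1, 2), Pow(-5, 2)), Mul(Rational(-3, 2), -5)))) = Add(-274, Mul(-1, Add(-1, Mul(Rational(1, 2), 25), Rational(15, 2)))) = Add(-274, Mul(-1, Add(-1, Rational(25, 2), Rational(15, 2)))) = Add(-274, Mul(-1, 19)) = Add(-274, -19) = -293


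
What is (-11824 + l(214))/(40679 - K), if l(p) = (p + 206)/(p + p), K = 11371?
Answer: -1265063/3135956 ≈ -0.40341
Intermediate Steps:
l(p) = (206 + p)/(2*p) (l(p) = (206 + p)/((2*p)) = (206 + p)*(1/(2*p)) = (206 + p)/(2*p))
(-11824 + l(214))/(40679 - K) = (-11824 + (½)*(206 + 214)/214)/(40679 - 1*11371) = (-11824 + (½)*(1/214)*420)/(40679 - 11371) = (-11824 + 105/107)/29308 = -1265063/107*1/29308 = -1265063/3135956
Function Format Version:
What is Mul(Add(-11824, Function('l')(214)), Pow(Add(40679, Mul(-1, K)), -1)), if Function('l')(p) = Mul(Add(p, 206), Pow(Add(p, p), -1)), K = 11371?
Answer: Rational(-1265063, 3135956) ≈ -0.40341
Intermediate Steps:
Function('l')(p) = Mul(Rational(1, 2), Pow(p, -1), Add(206, p)) (Function('l')(p) = Mul(Add(206, p), Pow(Mul(2, p), -1)) = Mul(Add(206, p), Mul(Rational(1, 2), Pow(p, -1))) = Mul(Rational(1, 2), Pow(p, -1), Add(206, p)))
Mul(Add(-11824, Function('l')(214)), Pow(Add(40679, Mul(-1, K)), -1)) = Mul(Add(-11824, Mul(Rational(1, 2), Pow(214, -1), Add(206, 214))), Pow(Add(40679, Mul(-1, 11371)), -1)) = Mul(Add(-11824, Mul(Rational(1, 2), Rational(1, 214), 420)), Pow(Add(40679, -11371), -1)) = Mul(Add(-11824, Rational(105, 107)), Pow(29308, -1)) = Mul(Rational(-1265063, 107), Rational(1, 29308)) = Rational(-1265063, 3135956)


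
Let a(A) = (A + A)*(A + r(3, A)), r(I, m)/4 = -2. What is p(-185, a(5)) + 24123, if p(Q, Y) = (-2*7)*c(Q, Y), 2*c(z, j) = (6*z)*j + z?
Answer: -207682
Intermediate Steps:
c(z, j) = z/2 + 3*j*z (c(z, j) = ((6*z)*j + z)/2 = (6*j*z + z)/2 = (z + 6*j*z)/2 = z/2 + 3*j*z)
r(I, m) = -8 (r(I, m) = 4*(-2) = -8)
a(A) = 2*A*(-8 + A) (a(A) = (A + A)*(A - 8) = (2*A)*(-8 + A) = 2*A*(-8 + A))
p(Q, Y) = -7*Q*(1 + 6*Y) (p(Q, Y) = (-2*7)*(Q*(1 + 6*Y)/2) = -7*Q*(1 + 6*Y))
p(-185, a(5)) + 24123 = -7*(-185)*(1 + 6*(2*5*(-8 + 5))) + 24123 = -7*(-185)*(1 + 6*(2*5*(-3))) + 24123 = -7*(-185)*(1 + 6*(-30)) + 24123 = -7*(-185)*(1 - 180) + 24123 = -7*(-185)*(-179) + 24123 = -231805 + 24123 = -207682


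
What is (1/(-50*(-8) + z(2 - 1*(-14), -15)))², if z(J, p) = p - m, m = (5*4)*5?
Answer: 1/81225 ≈ 1.2311e-5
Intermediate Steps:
m = 100 (m = 20*5 = 100)
z(J, p) = -100 + p (z(J, p) = p - 1*100 = p - 100 = -100 + p)
(1/(-50*(-8) + z(2 - 1*(-14), -15)))² = (1/(-50*(-8) + (-100 - 15)))² = (1/(400 - 115))² = (1/285)² = 1/81225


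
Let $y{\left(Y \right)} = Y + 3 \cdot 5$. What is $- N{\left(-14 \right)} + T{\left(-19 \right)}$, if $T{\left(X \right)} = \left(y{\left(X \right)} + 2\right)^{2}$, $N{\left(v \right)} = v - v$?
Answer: $4$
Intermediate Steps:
$y{\left(Y \right)} = 15 + Y$ ($y{\left(Y \right)} = Y + 15 = 15 + Y$)
$N{\left(v \right)} = 0$
$T{\left(X \right)} = \left(17 + X\right)^{2}$ ($T{\left(X \right)} = \left(\left(15 + X\right) + 2\right)^{2} = \left(17 + X\right)^{2}$)
$- N{\left(-14 \right)} + T{\left(-19 \right)} = \left(-1\right) 0 + \left(17 - 19\right)^{2} = 0 + \left(-2\right)^{2} = 0 + 4 = 4$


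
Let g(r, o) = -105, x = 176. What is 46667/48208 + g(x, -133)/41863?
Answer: 84719947/87744848 ≈ 0.96553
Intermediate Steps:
46667/48208 + g(x, -133)/41863 = 46667/48208 - 105/41863 = 46667*(1/48208) - 105*1/41863 = 2029/2096 - 105/41863 = 84719947/87744848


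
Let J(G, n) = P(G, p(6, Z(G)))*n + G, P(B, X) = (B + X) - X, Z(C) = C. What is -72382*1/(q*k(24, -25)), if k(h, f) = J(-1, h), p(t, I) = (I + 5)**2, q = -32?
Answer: -36191/400 ≈ -90.478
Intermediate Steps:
p(t, I) = (5 + I)**2
P(B, X) = B
J(G, n) = G + G*n (J(G, n) = G*n + G = G + G*n)
k(h, f) = -1 - h (k(h, f) = -(1 + h) = -1 - h)
-72382*1/(q*k(24, -25)) = -72382*(-1/(32*(-1 - 1*24))) = -72382*(-1/(32*(-1 - 24))) = -72382/((-32*(-25))) = -72382/800 = -72382*1/800 = -36191/400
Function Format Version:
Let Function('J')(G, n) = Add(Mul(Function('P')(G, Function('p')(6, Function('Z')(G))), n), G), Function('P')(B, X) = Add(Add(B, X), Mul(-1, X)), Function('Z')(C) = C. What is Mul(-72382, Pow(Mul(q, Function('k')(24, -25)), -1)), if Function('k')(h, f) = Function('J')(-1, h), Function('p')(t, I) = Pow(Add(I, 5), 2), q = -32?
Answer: Rational(-36191, 400) ≈ -90.478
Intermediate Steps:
Function('p')(t, I) = Pow(Add(5, I), 2)
Function('P')(B, X) = B
Function('J')(G, n) = Add(G, Mul(G, n)) (Function('J')(G, n) = Add(Mul(G, n), G) = Add(G, Mul(G, n)))
Function('k')(h, f) = Add(-1, Mul(-1, h)) (Function('k')(h, f) = Mul(-1, Add(1, h)) = Add(-1, Mul(-1, h)))
Mul(-72382, Pow(Mul(q, Function('k')(24, -25)), -1)) = Mul(-72382, Pow(Mul(-32, Add(-1, Mul(-1, 24))), -1)) = Mul(-72382, Pow(Mul(-32, Add(-1, -24)), -1)) = Mul(-72382, Pow(Mul(-32, -25), -1)) = Mul(-72382, Pow(800, -1)) = Mul(-72382, Rational(1, 800)) = Rational(-36191, 400)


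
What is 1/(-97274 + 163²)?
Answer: -1/70705 ≈ -1.4143e-5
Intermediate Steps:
1/(-97274 + 163²) = 1/(-97274 + 26569) = 1/(-70705) = -1/70705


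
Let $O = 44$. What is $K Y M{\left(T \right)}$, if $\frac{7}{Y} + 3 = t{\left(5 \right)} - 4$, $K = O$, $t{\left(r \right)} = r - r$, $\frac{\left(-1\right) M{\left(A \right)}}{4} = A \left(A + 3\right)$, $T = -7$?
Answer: $4928$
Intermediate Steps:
$M{\left(A \right)} = - 4 A \left(3 + A\right)$ ($M{\left(A \right)} = - 4 A \left(A + 3\right) = - 4 A \left(3 + A\right)$)
$t{\left(r \right)} = 0$
$K = 44$
$Y = -1$ ($Y = \frac{7}{-3 + \left(0 - 4\right)} = \frac{7}{-3 - 4} = \frac{7}{-7} = 7 \left(- \frac{1}{7}\right) = -1$)
$K Y M{\left(T \right)} = 44 \left(-1\right) \left(\left(-4\right) \left(-7\right) \left(3 - 7\right)\right) = - 44 \left(\left(-4\right) \left(-7\right) \left(-4\right)\right) = \left(-44\right) \left(-112\right) = 4928$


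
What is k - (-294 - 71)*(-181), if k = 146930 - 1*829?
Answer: 80036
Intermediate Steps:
k = 146101 (k = 146930 - 829 = 146101)
k - (-294 - 71)*(-181) = 146101 - (-294 - 71)*(-181) = 146101 - (-365)*(-181) = 146101 - 1*66065 = 146101 - 66065 = 80036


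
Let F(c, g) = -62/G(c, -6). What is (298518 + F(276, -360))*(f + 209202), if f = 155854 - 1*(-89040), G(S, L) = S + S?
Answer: 9353348731988/69 ≈ 1.3556e+11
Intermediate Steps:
G(S, L) = 2*S
f = 244894 (f = 155854 + 89040 = 244894)
F(c, g) = -31/c (F(c, g) = -62*1/(2*c) = -31/c)
(298518 + F(276, -360))*(f + 209202) = (298518 - 31/276)*(244894 + 209202) = (298518 - 31*1/276)*454096 = (298518 - 31/276)*454096 = (82390937/276)*454096 = 9353348731988/69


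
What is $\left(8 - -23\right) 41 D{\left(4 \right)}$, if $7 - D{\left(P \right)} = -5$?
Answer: $15252$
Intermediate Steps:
$D{\left(P \right)} = 12$ ($D{\left(P \right)} = 7 - -5 = 7 + 5 = 12$)
$\left(8 - -23\right) 41 D{\left(4 \right)} = \left(8 - -23\right) 41 \cdot 12 = \left(8 + 23\right) 41 \cdot 12 = 31 \cdot 41 \cdot 12 = 1271 \cdot 12 = 15252$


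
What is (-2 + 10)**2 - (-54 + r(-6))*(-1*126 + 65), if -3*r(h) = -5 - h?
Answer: -9751/3 ≈ -3250.3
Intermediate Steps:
r(h) = 5/3 + h/3 (r(h) = -(-5 - h)/3 = 5/3 + h/3)
(-2 + 10)**2 - (-54 + r(-6))*(-1*126 + 65) = (-2 + 10)**2 - (-54 + (5/3 + (1/3)*(-6)))*(-1*126 + 65) = 8**2 - (-54 + (5/3 - 2))*(-126 + 65) = 64 - (-54 - 1/3)*(-61) = 64 - (-163)*(-61)/3 = 64 - 1*9943/3 = 64 - 9943/3 = -9751/3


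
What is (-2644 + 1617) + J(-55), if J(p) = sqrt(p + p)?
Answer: -1027 + I*sqrt(110) ≈ -1027.0 + 10.488*I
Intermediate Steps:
J(p) = sqrt(2)*sqrt(p) (J(p) = sqrt(2*p) = sqrt(2)*sqrt(p))
(-2644 + 1617) + J(-55) = (-2644 + 1617) + sqrt(2)*sqrt(-55) = -1027 + sqrt(2)*(I*sqrt(55)) = -1027 + I*sqrt(110)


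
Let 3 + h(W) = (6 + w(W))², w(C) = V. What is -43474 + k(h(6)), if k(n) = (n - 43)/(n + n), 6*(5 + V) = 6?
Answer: -43495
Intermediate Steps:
V = -4 (V = -5 + (⅙)*6 = -5 + 1 = -4)
w(C) = -4
h(W) = 1 (h(W) = -3 + (6 - 4)² = -3 + 2² = -3 + 4 = 1)
k(n) = (-43 + n)/(2*n) (k(n) = (-43 + n)/((2*n)) = (-43 + n)*(1/(2*n)) = (-43 + n)/(2*n))
-43474 + k(h(6)) = -43474 + (½)*(-43 + 1)/1 = -43474 + (½)*1*(-42) = -43474 - 21 = -43495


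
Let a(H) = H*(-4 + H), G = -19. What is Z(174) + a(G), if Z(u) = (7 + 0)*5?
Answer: 472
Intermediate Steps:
Z(u) = 35 (Z(u) = 7*5 = 35)
Z(174) + a(G) = 35 - 19*(-4 - 19) = 35 - 19*(-23) = 35 + 437 = 472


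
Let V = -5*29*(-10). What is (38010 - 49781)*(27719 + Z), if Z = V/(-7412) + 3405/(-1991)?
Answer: -2407341663458199/7378646 ≈ -3.2626e+8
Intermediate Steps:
V = 1450 (V = -145*(-10) = 1450)
Z = -14062405/7378646 (Z = 1450/(-7412) + 3405/(-1991) = 1450*(-1/7412) + 3405*(-1/1991) = -725/3706 - 3405/1991 = -14062405/7378646 ≈ -1.9058)
(38010 - 49781)*(27719 + Z) = (38010 - 49781)*(27719 - 14062405/7378646) = -11771*204514626069/7378646 = -2407341663458199/7378646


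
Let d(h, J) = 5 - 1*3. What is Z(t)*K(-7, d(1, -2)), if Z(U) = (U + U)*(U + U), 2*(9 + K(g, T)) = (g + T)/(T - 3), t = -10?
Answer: -2600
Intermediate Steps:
d(h, J) = 2 (d(h, J) = 5 - 3 = 2)
K(g, T) = -9 + (T + g)/(2*(-3 + T)) (K(g, T) = -9 + ((g + T)/(T - 3))/2 = -9 + ((T + g)/(-3 + T))/2 = -9 + (T + g)/(2*(-3 + T)))
Z(U) = 4*U**2 (Z(U) = (2*U)*(2*U) = 4*U**2)
Z(t)*K(-7, d(1, -2)) = (4*(-10)**2)*((54 - 7 - 17*2)/(2*(-3 + 2))) = (4*100)*((1/2)*(54 - 7 - 34)/(-1)) = 400*((1/2)*(-1)*13) = 400*(-13/2) = -2600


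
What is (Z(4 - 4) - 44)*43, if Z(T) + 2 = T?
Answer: -1978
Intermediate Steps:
Z(T) = -2 + T
(Z(4 - 4) - 44)*43 = ((-2 + (4 - 4)) - 44)*43 = ((-2 + 0) - 44)*43 = (-2 - 44)*43 = -46*43 = -1978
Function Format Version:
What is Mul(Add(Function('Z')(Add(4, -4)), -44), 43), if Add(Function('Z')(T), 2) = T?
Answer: -1978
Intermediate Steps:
Function('Z')(T) = Add(-2, T)
Mul(Add(Function('Z')(Add(4, -4)), -44), 43) = Mul(Add(Add(-2, Add(4, -4)), -44), 43) = Mul(Add(Add(-2, 0), -44), 43) = Mul(Add(-2, -44), 43) = Mul(-46, 43) = -1978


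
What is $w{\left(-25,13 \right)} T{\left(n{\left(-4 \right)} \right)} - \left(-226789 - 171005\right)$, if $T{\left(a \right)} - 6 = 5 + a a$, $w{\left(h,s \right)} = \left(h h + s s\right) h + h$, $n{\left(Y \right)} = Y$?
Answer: $-138831$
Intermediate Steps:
$w{\left(h,s \right)} = h + h \left(h^{2} + s^{2}\right)$ ($w{\left(h,s \right)} = \left(h^{2} + s^{2}\right) h + h = h \left(h^{2} + s^{2}\right) + h = h + h \left(h^{2} + s^{2}\right)$)
$T{\left(a \right)} = 11 + a^{2}$ ($T{\left(a \right)} = 6 + \left(5 + a a\right) = 6 + \left(5 + a^{2}\right) = 11 + a^{2}$)
$w{\left(-25,13 \right)} T{\left(n{\left(-4 \right)} \right)} - \left(-226789 - 171005\right) = - 25 \left(1 + \left(-25\right)^{2} + 13^{2}\right) \left(11 + \left(-4\right)^{2}\right) - \left(-226789 - 171005\right) = - 25 \left(1 + 625 + 169\right) \left(11 + 16\right) - -397794 = \left(-25\right) 795 \cdot 27 + 397794 = \left(-19875\right) 27 + 397794 = -536625 + 397794 = -138831$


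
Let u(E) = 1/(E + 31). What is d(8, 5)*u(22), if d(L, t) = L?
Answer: 8/53 ≈ 0.15094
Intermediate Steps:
u(E) = 1/(31 + E)
d(8, 5)*u(22) = 8/(31 + 22) = 8/53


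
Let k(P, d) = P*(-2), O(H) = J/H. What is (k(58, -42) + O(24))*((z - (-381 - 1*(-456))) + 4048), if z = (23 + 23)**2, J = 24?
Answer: -700235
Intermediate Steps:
O(H) = 24/H
k(P, d) = -2*P
z = 2116 (z = 46**2 = 2116)
(k(58, -42) + O(24))*((z - (-381 - 1*(-456))) + 4048) = (-2*58 + 24/24)*((2116 - (-381 - 1*(-456))) + 4048) = (-116 + 24*(1/24))*((2116 - (-381 + 456)) + 4048) = (-116 + 1)*((2116 - 1*75) + 4048) = -115*((2116 - 75) + 4048) = -115*(2041 + 4048) = -115*6089 = -700235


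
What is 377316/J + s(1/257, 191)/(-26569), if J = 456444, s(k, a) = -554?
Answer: 285493855/336868351 ≈ 0.84749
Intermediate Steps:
377316/J + s(1/257, 191)/(-26569) = 377316/456444 - 554/(-26569) = 377316*(1/456444) - 554*(-1/26569) = 10481/12679 + 554/26569 = 285493855/336868351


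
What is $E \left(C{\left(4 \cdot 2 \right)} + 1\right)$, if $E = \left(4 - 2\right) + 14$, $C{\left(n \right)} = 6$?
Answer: $112$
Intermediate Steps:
$E = 16$ ($E = 2 + 14 = 16$)
$E \left(C{\left(4 \cdot 2 \right)} + 1\right) = 16 \left(6 + 1\right) = 16 \cdot 7 = 112$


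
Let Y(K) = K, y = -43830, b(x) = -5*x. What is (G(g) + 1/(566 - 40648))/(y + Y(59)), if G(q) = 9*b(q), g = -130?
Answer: -234479699/1754429222 ≈ -0.13365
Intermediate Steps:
G(q) = -45*q (G(q) = 9*(-5*q) = -45*q)
(G(g) + 1/(566 - 40648))/(y + Y(59)) = (-45*(-130) + 1/(566 - 40648))/(-43830 + 59) = (5850 + 1/(-40082))/(-43771) = (5850 - 1/40082)*(-1/43771) = (234479699/40082)*(-1/43771) = -234479699/1754429222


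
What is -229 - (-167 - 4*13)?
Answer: -10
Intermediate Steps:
-229 - (-167 - 4*13) = -229 - (-167 - 52) = -229 - 1*(-219) = -229 + 219 = -10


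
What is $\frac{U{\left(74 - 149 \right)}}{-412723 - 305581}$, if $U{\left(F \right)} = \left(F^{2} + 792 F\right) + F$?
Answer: $\frac{26925}{359152} \approx 0.074968$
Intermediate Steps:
$U{\left(F \right)} = F^{2} + 793 F$
$\frac{U{\left(74 - 149 \right)}}{-412723 - 305581} = \frac{\left(74 - 149\right) \left(793 + \left(74 - 149\right)\right)}{-412723 - 305581} = \frac{\left(-75\right) \left(793 - 75\right)}{-718304} = \left(-75\right) 718 \left(- \frac{1}{718304}\right) = \left(-53850\right) \left(- \frac{1}{718304}\right) = \frac{26925}{359152}$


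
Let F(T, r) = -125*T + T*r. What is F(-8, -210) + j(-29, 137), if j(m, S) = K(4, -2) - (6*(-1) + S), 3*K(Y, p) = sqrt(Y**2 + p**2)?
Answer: 2549 + 2*sqrt(5)/3 ≈ 2550.5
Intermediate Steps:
K(Y, p) = sqrt(Y**2 + p**2)/3
j(m, S) = 6 - S + 2*sqrt(5)/3 (j(m, S) = sqrt(4**2 + (-2)**2)/3 - (6*(-1) + S) = sqrt(16 + 4)/3 - (-6 + S) = sqrt(20)/3 + (6 - S) = (2*sqrt(5))/3 + (6 - S) = 2*sqrt(5)/3 + (6 - S) = 6 - S + 2*sqrt(5)/3)
F(-8, -210) + j(-29, 137) = -8*(-125 - 210) + (6 - 1*137 + 2*sqrt(5)/3) = -8*(-335) + (6 - 137 + 2*sqrt(5)/3) = 2680 + (-131 + 2*sqrt(5)/3) = 2549 + 2*sqrt(5)/3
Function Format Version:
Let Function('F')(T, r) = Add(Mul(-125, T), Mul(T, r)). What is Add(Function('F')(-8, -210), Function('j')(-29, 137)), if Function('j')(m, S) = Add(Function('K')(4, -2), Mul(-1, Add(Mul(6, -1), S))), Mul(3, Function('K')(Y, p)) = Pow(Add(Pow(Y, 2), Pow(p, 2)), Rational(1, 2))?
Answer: Add(2549, Mul(Rational(2, 3), Pow(5, Rational(1, 2)))) ≈ 2550.5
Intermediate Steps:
Function('K')(Y, p) = Mul(Rational(1, 3), Pow(Add(Pow(Y, 2), Pow(p, 2)), Rational(1, 2)))
Function('j')(m, S) = Add(6, Mul(-1, S), Mul(Rational(2, 3), Pow(5, Rational(1, 2)))) (Function('j')(m, S) = Add(Mul(Rational(1, 3), Pow(Add(Pow(4, 2), Pow(-2, 2)), Rational(1, 2))), Mul(-1, Add(Mul(6, -1), S))) = Add(Mul(Rational(1, 3), Pow(Add(16, 4), Rational(1, 2))), Mul(-1, Add(-6, S))) = Add(Mul(Rational(1, 3), Pow(20, Rational(1, 2))), Add(6, Mul(-1, S))) = Add(Mul(Rational(1, 3), Mul(2, Pow(5, Rational(1, 2)))), Add(6, Mul(-1, S))) = Add(Mul(Rational(2, 3), Pow(5, Rational(1, 2))), Add(6, Mul(-1, S))) = Add(6, Mul(-1, S), Mul(Rational(2, 3), Pow(5, Rational(1, 2)))))
Add(Function('F')(-8, -210), Function('j')(-29, 137)) = Add(Mul(-8, Add(-125, -210)), Add(6, Mul(-1, 137), Mul(Rational(2, 3), Pow(5, Rational(1, 2))))) = Add(Mul(-8, -335), Add(6, -137, Mul(Rational(2, 3), Pow(5, Rational(1, 2))))) = Add(2680, Add(-131, Mul(Rational(2, 3), Pow(5, Rational(1, 2))))) = Add(2549, Mul(Rational(2, 3), Pow(5, Rational(1, 2))))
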